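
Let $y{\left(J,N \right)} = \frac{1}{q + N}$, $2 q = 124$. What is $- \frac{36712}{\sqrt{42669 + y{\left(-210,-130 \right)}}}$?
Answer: $- \frac{73424 \sqrt{49325347}}{2901491} \approx -177.73$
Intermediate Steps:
$q = 62$ ($q = \frac{1}{2} \cdot 124 = 62$)
$y{\left(J,N \right)} = \frac{1}{62 + N}$
$- \frac{36712}{\sqrt{42669 + y{\left(-210,-130 \right)}}} = - \frac{36712}{\sqrt{42669 + \frac{1}{62 - 130}}} = - \frac{36712}{\sqrt{42669 + \frac{1}{-68}}} = - \frac{36712}{\sqrt{42669 - \frac{1}{68}}} = - \frac{36712}{\sqrt{\frac{2901491}{68}}} = - \frac{36712}{\frac{1}{34} \sqrt{49325347}} = - 36712 \frac{2 \sqrt{49325347}}{2901491} = - \frac{73424 \sqrt{49325347}}{2901491}$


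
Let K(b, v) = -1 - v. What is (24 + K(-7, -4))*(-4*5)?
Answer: -540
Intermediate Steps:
(24 + K(-7, -4))*(-4*5) = (24 + (-1 - 1*(-4)))*(-4*5) = (24 + (-1 + 4))*(-20) = (24 + 3)*(-20) = 27*(-20) = -540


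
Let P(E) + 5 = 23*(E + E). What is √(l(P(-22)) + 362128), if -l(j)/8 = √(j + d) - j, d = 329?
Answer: 2*√(88498 - 8*I*√43) ≈ 594.97 - 0.17634*I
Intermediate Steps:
P(E) = -5 + 46*E (P(E) = -5 + 23*(E + E) = -5 + 23*(2*E) = -5 + 46*E)
l(j) = -8*√(329 + j) + 8*j (l(j) = -8*(√(j + 329) - j) = -8*(√(329 + j) - j) = -8*√(329 + j) + 8*j)
√(l(P(-22)) + 362128) = √((-8*√(329 + (-5 + 46*(-22))) + 8*(-5 + 46*(-22))) + 362128) = √((-8*√(329 + (-5 - 1012)) + 8*(-5 - 1012)) + 362128) = √((-8*√(329 - 1017) + 8*(-1017)) + 362128) = √((-32*I*√43 - 8136) + 362128) = √((-8136 - 32*I*√43) + 362128) = √(353992 - 32*I*√43)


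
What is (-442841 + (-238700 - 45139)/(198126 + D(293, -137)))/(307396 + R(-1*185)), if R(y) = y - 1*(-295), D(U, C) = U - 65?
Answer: -29279855851/20331681708 ≈ -1.4401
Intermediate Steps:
D(U, C) = -65 + U
R(y) = 295 + y (R(y) = y + 295 = 295 + y)
(-442841 + (-238700 - 45139)/(198126 + D(293, -137)))/(307396 + R(-1*185)) = (-442841 + (-238700 - 45139)/(198126 + (-65 + 293)))/(307396 + (295 - 1*185)) = (-442841 - 283839/(198126 + 228))/(307396 + (295 - 185)) = (-442841 - 283839/198354)/(307396 + 110) = (-442841 - 283839*1/198354)/307506 = (-442841 - 94613/66118)*(1/307506) = -29279855851/66118*1/307506 = -29279855851/20331681708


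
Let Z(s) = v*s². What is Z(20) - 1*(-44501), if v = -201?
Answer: -35899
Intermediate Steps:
Z(s) = -201*s²
Z(20) - 1*(-44501) = -201*20² - 1*(-44501) = -201*400 + 44501 = -80400 + 44501 = -35899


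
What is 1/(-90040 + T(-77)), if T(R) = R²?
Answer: -1/84111 ≈ -1.1889e-5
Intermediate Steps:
1/(-90040 + T(-77)) = 1/(-90040 + (-77)²) = 1/(-90040 + 5929) = 1/(-84111) = -1/84111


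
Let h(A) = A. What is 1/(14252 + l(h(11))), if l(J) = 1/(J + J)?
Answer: 22/313545 ≈ 7.0165e-5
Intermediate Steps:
l(J) = 1/(2*J)
1/(14252 + l(h(11))) = 1/(14252 + (1/2)/11) = 1/(14252 + (1/2)*(1/11)) = 1/(14252 + 1/22) = 1/(313545/22) = 22/313545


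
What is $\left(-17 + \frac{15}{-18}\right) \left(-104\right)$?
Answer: $\frac{5564}{3} \approx 1854.7$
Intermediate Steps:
$\left(-17 + \frac{15}{-18}\right) \left(-104\right) = \left(-17 + 15 \left(- \frac{1}{18}\right)\right) \left(-104\right) = \left(-17 - \frac{5}{6}\right) \left(-104\right) = \left(- \frac{107}{6}\right) \left(-104\right) = \frac{5564}{3}$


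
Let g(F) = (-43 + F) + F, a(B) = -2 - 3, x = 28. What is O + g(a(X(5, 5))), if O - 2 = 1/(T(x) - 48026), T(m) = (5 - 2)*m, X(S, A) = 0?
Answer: -2445043/47942 ≈ -51.000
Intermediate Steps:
T(m) = 3*m
a(B) = -5
g(F) = -43 + 2*F
O = 95883/47942 (O = 2 + 1/(3*28 - 48026) = 2 + 1/(84 - 48026) = 2 + 1/(-47942) = 2 - 1/47942 = 95883/47942 ≈ 2.0000)
O + g(a(X(5, 5))) = 95883/47942 + (-43 + 2*(-5)) = 95883/47942 + (-43 - 10) = 95883/47942 - 53 = -2445043/47942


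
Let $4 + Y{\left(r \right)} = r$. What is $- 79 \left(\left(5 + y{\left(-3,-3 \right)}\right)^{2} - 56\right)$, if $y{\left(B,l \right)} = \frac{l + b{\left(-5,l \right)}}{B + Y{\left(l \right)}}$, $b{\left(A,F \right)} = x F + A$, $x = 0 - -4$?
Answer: $553$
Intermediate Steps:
$x = 4$ ($x = 0 + 4 = 4$)
$Y{\left(r \right)} = -4 + r$
$b{\left(A,F \right)} = A + 4 F$ ($b{\left(A,F \right)} = 4 F + A = A + 4 F$)
$y{\left(B,l \right)} = \frac{-5 + 5 l}{-4 + B + l}$ ($y{\left(B,l \right)} = \frac{l + \left(-5 + 4 l\right)}{B + \left(-4 + l\right)} = \frac{-5 + 5 l}{-4 + B + l}$)
$- 79 \left(\left(5 + y{\left(-3,-3 \right)}\right)^{2} - 56\right) = - 79 \left(\left(5 + \frac{5 \left(-1 - 3\right)}{-4 - 3 - 3}\right)^{2} - 56\right) = - 79 \left(\left(5 + 5 \frac{1}{-10} \left(-4\right)\right)^{2} - 56\right) = - 79 \left(\left(5 + 5 \left(- \frac{1}{10}\right) \left(-4\right)\right)^{2} - 56\right) = - 79 \left(\left(5 + 2\right)^{2} - 56\right) = - 79 \left(7^{2} - 56\right) = - 79 \left(49 - 56\right) = \left(-79\right) \left(-7\right) = 553$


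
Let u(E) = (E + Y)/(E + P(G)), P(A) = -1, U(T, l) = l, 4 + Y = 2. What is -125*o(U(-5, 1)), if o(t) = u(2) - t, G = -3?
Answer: 125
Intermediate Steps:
Y = -2 (Y = -4 + 2 = -2)
u(E) = (-2 + E)/(-1 + E) (u(E) = (E - 2)/(E - 1) = (-2 + E)/(-1 + E))
o(t) = -t (o(t) = (-2 + 2)/(-1 + 2) - t = 0/1 - t = 1*0 - t = 0 - t = -t)
-125*o(U(-5, 1)) = -(-125) = -125*(-1) = 125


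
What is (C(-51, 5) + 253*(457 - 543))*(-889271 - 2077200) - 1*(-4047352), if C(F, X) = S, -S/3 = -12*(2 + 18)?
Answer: 62412664250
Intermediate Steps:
S = 720 (S = -(-36)*(2 + 18) = -(-36)*20 = -3*(-240) = 720)
C(F, X) = 720
(C(-51, 5) + 253*(457 - 543))*(-889271 - 2077200) - 1*(-4047352) = (720 + 253*(457 - 543))*(-889271 - 2077200) - 1*(-4047352) = (720 + 253*(-86))*(-2966471) + 4047352 = (720 - 21758)*(-2966471) + 4047352 = -21038*(-2966471) + 4047352 = 62408616898 + 4047352 = 62412664250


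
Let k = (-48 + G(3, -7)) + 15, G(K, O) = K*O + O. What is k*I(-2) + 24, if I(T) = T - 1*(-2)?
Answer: 24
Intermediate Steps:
I(T) = 2 + T (I(T) = T + 2 = 2 + T)
G(K, O) = O + K*O
k = -61 (k = (-48 - 7*(1 + 3)) + 15 = (-48 - 7*4) + 15 = (-48 - 28) + 15 = -76 + 15 = -61)
k*I(-2) + 24 = -61*(2 - 2) + 24 = -61*0 + 24 = 0 + 24 = 24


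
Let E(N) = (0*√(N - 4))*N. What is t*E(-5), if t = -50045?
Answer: 0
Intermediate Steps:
E(N) = 0 (E(N) = (0*√(-4 + N))*N = 0*N = 0)
t*E(-5) = -50045*0 = 0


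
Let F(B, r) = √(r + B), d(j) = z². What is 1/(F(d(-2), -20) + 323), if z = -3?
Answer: 323/104340 - I*√11/104340 ≈ 0.0030956 - 3.1787e-5*I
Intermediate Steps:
d(j) = 9 (d(j) = (-3)² = 9)
F(B, r) = √(B + r)
1/(F(d(-2), -20) + 323) = 1/(√(9 - 20) + 323) = 1/(√(-11) + 323) = 1/(I*√11 + 323) = 1/(323 + I*√11)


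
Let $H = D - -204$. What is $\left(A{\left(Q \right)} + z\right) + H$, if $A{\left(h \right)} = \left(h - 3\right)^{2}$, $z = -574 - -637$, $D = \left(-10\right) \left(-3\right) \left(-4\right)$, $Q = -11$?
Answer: $343$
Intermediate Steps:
$D = -120$ ($D = 30 \left(-4\right) = -120$)
$z = 63$ ($z = -574 + 637 = 63$)
$A{\left(h \right)} = \left(-3 + h\right)^{2}$
$H = 84$ ($H = -120 - -204 = -120 + 204 = 84$)
$\left(A{\left(Q \right)} + z\right) + H = \left(\left(-3 - 11\right)^{2} + 63\right) + 84 = \left(\left(-14\right)^{2} + 63\right) + 84 = \left(196 + 63\right) + 84 = 259 + 84 = 343$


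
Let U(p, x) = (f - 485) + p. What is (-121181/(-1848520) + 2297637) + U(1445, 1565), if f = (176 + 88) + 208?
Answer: 4249875149061/1848520 ≈ 2.2991e+6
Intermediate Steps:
f = 472 (f = 264 + 208 = 472)
U(p, x) = -13 + p (U(p, x) = (472 - 485) + p = -13 + p)
(-121181/(-1848520) + 2297637) + U(1445, 1565) = (-121181/(-1848520) + 2297637) + (-13 + 1445) = (-121181*(-1/1848520) + 2297637) + 1432 = (121181/1848520 + 2297637) + 1432 = 4247228068421/1848520 + 1432 = 4249875149061/1848520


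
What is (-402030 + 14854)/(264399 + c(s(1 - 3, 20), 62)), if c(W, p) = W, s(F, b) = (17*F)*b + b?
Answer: -387176/263739 ≈ -1.4680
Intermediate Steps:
s(F, b) = b + 17*F*b (s(F, b) = 17*F*b + b = b + 17*F*b)
(-402030 + 14854)/(264399 + c(s(1 - 3, 20), 62)) = (-402030 + 14854)/(264399 + 20*(1 + 17*(1 - 3))) = -387176/(264399 + 20*(1 + 17*(-2))) = -387176/(264399 + 20*(1 - 34)) = -387176/(264399 + 20*(-33)) = -387176/(264399 - 660) = -387176/263739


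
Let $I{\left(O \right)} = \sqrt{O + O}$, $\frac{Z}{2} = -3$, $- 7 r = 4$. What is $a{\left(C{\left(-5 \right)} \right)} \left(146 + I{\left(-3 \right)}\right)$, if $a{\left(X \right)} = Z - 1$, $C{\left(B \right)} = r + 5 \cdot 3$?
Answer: $-1022 - 7 i \sqrt{6} \approx -1022.0 - 17.146 i$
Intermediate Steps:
$r = - \frac{4}{7}$ ($r = \left(- \frac{1}{7}\right) 4 = - \frac{4}{7} \approx -0.57143$)
$Z = -6$ ($Z = 2 \left(-3\right) = -6$)
$C{\left(B \right)} = \frac{101}{7}$ ($C{\left(B \right)} = - \frac{4}{7} + 5 \cdot 3 = - \frac{4}{7} + 15 = \frac{101}{7}$)
$a{\left(X \right)} = -7$ ($a{\left(X \right)} = -6 - 1 = -7$)
$I{\left(O \right)} = \sqrt{2} \sqrt{O}$ ($I{\left(O \right)} = \sqrt{2 O} = \sqrt{2} \sqrt{O}$)
$a{\left(C{\left(-5 \right)} \right)} \left(146 + I{\left(-3 \right)}\right) = - 7 \left(146 + \sqrt{2} \sqrt{-3}\right) = - 7 \left(146 + \sqrt{2} i \sqrt{3}\right) = - 7 \left(146 + i \sqrt{6}\right) = -1022 - 7 i \sqrt{6}$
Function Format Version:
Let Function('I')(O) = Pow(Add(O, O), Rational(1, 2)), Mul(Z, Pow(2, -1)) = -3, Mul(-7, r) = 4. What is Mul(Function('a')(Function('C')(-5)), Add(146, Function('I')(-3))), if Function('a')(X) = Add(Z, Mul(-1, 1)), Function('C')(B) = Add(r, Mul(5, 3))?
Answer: Add(-1022, Mul(-7, I, Pow(6, Rational(1, 2)))) ≈ Add(-1022.0, Mul(-17.146, I))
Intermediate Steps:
r = Rational(-4, 7) (r = Mul(Rational(-1, 7), 4) = Rational(-4, 7) ≈ -0.57143)
Z = -6 (Z = Mul(2, -3) = -6)
Function('C')(B) = Rational(101, 7) (Function('C')(B) = Add(Rational(-4, 7), Mul(5, 3)) = Add(Rational(-4, 7), 15) = Rational(101, 7))
Function('a')(X) = -7 (Function('a')(X) = Add(-6, Mul(-1, 1)) = Add(-6, -1) = -7)
Function('I')(O) = Mul(Pow(2, Rational(1, 2)), Pow(O, Rational(1, 2))) (Function('I')(O) = Pow(Mul(2, O), Rational(1, 2)) = Mul(Pow(2, Rational(1, 2)), Pow(O, Rational(1, 2))))
Mul(Function('a')(Function('C')(-5)), Add(146, Function('I')(-3))) = Mul(-7, Add(146, Mul(Pow(2, Rational(1, 2)), Pow(-3, Rational(1, 2))))) = Mul(-7, Add(146, Mul(Pow(2, Rational(1, 2)), Mul(I, Pow(3, Rational(1, 2)))))) = Mul(-7, Add(146, Mul(I, Pow(6, Rational(1, 2))))) = Add(-1022, Mul(-7, I, Pow(6, Rational(1, 2))))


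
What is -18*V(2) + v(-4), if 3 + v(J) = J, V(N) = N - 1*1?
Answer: -25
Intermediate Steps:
V(N) = -1 + N (V(N) = N - 1 = -1 + N)
v(J) = -3 + J
-18*V(2) + v(-4) = -18*(-1 + 2) + (-3 - 4) = -18*1 - 7 = -18 - 7 = -25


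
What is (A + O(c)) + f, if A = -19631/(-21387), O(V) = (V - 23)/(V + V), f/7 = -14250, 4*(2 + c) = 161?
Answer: -217599594269/2181474 ≈ -99749.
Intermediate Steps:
c = 153/4 (c = -2 + (1/4)*161 = -2 + 161/4 = 153/4 ≈ 38.250)
f = -99750 (f = 7*(-14250) = -99750)
O(V) = (-23 + V)/(2*V) (O(V) = (-23 + V)/((2*V)) = (-23 + V)*(1/(2*V)) = (-23 + V)/(2*V))
A = 19631/21387 (A = -19631*(-1/21387) = 19631/21387 ≈ 0.91789)
(A + O(c)) + f = (19631/21387 + (-23 + 153/4)/(2*(153/4))) - 99750 = (19631/21387 + (1/2)*(4/153)*(61/4)) - 99750 = (19631/21387 + 61/306) - 99750 = 2437231/2181474 - 99750 = -217599594269/2181474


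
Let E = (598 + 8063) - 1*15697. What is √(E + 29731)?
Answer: √22695 ≈ 150.65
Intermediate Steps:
E = -7036 (E = 8661 - 15697 = -7036)
√(E + 29731) = √(-7036 + 29731) = √22695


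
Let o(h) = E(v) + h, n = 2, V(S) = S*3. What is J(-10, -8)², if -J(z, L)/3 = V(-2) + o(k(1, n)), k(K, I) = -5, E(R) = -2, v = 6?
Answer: 1521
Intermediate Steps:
V(S) = 3*S
o(h) = -2 + h
J(z, L) = 39 (J(z, L) = -3*(3*(-2) + (-2 - 5)) = -3*(-6 - 7) = -3*(-13) = 39)
J(-10, -8)² = 39² = 1521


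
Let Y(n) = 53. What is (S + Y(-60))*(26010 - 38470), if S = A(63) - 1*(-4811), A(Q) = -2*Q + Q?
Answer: -59820460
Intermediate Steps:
A(Q) = -Q
S = 4748 (S = -1*63 - 1*(-4811) = -63 + 4811 = 4748)
(S + Y(-60))*(26010 - 38470) = (4748 + 53)*(26010 - 38470) = 4801*(-12460) = -59820460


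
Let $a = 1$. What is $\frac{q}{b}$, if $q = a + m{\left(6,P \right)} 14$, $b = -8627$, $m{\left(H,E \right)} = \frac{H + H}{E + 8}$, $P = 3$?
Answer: $- \frac{179}{94897} \approx -0.0018863$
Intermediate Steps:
$m{\left(H,E \right)} = \frac{2 H}{8 + E}$
$q = \frac{179}{11}$ ($q = 1 + 2 \cdot 6 \frac{1}{8 + 3} \cdot 14 = 1 + 2 \cdot 6 \cdot \frac{1}{11} \cdot 14 = 1 + \frac{12}{11} \cdot 14 = 1 + \frac{168}{11} = \frac{179}{11} \approx 16.273$)
$\frac{q}{b} = \frac{179}{11 \left(-8627\right)} = \frac{179}{11} \left(- \frac{1}{8627}\right) = - \frac{179}{94897}$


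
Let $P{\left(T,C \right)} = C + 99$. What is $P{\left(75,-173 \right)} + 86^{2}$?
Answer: $7322$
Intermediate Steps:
$P{\left(T,C \right)} = 99 + C$
$P{\left(75,-173 \right)} + 86^{2} = \left(99 - 173\right) + 86^{2} = -74 + 7396 = 7322$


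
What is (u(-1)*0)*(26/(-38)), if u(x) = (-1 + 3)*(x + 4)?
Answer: 0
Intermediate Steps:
u(x) = 8 + 2*x (u(x) = 2*(4 + x) = 8 + 2*x)
(u(-1)*0)*(26/(-38)) = ((8 + 2*(-1))*0)*(26/(-38)) = ((8 - 2)*0)*(26*(-1/38)) = (6*0)*(-13/19) = 0*(-13/19) = 0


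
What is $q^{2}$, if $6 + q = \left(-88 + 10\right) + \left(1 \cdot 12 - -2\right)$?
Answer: $4900$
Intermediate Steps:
$q = -70$ ($q = -6 + \left(\left(-88 + 10\right) + \left(1 \cdot 12 - -2\right)\right) = -6 + \left(-78 + \left(12 + 2\right)\right) = -6 + \left(-78 + 14\right) = -6 - 64 = -70$)
$q^{2} = \left(-70\right)^{2} = 4900$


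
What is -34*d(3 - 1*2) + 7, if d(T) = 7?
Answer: -231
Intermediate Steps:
-34*d(3 - 1*2) + 7 = -34*7 + 7 = -238 + 7 = -231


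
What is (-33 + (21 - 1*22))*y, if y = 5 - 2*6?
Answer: 238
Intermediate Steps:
y = -7 (y = 5 - 12 = -7)
(-33 + (21 - 1*22))*y = (-33 + (21 - 1*22))*(-7) = (-33 + (21 - 22))*(-7) = (-33 - 1)*(-7) = -34*(-7) = 238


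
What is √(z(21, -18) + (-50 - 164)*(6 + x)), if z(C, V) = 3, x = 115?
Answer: I*√25891 ≈ 160.91*I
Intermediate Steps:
√(z(21, -18) + (-50 - 164)*(6 + x)) = √(3 + (-50 - 164)*(6 + 115)) = √(3 - 214*121) = √(3 - 25894) = √(-25891) = I*√25891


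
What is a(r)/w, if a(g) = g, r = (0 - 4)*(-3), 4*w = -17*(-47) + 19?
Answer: 24/409 ≈ 0.058680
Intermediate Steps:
w = 409/2 (w = (-17*(-47) + 19)/4 = (799 + 19)/4 = (¼)*818 = 409/2 ≈ 204.50)
r = 12 (r = -4*(-3) = 12)
a(r)/w = 12/(409/2) = 12*(2/409) = 24/409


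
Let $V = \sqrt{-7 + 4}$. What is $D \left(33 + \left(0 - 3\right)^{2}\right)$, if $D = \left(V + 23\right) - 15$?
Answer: $336 + 42 i \sqrt{3} \approx 336.0 + 72.746 i$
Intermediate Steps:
$V = i \sqrt{3}$ ($V = \sqrt{-3} = i \sqrt{3} \approx 1.732 i$)
$D = 8 + i \sqrt{3}$ ($D = \left(i \sqrt{3} + 23\right) - 15 = \left(23 + i \sqrt{3}\right) - 15 = 8 + i \sqrt{3} \approx 8.0 + 1.732 i$)
$D \left(33 + \left(0 - 3\right)^{2}\right) = \left(8 + i \sqrt{3}\right) \left(33 + \left(0 - 3\right)^{2}\right) = \left(8 + i \sqrt{3}\right) \left(33 + \left(-3\right)^{2}\right) = \left(8 + i \sqrt{3}\right) \left(33 + 9\right) = \left(8 + i \sqrt{3}\right) 42 = 336 + 42 i \sqrt{3}$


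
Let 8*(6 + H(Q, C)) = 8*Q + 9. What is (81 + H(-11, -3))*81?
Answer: 42201/8 ≈ 5275.1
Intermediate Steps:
H(Q, C) = -39/8 + Q (H(Q, C) = -6 + (8*Q + 9)/8 = -6 + (9 + 8*Q)/8 = -6 + (9/8 + Q) = -39/8 + Q)
(81 + H(-11, -3))*81 = (81 + (-39/8 - 11))*81 = (81 - 127/8)*81 = (521/8)*81 = 42201/8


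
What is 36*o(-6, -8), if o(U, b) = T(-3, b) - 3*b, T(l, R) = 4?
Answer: 1008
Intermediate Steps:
o(U, b) = 4 - 3*b
36*o(-6, -8) = 36*(4 - 3*(-8)) = 36*(4 + 24) = 36*28 = 1008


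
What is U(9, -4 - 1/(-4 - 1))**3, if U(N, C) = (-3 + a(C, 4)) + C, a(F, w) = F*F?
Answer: 6967871/15625 ≈ 445.94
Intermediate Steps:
a(F, w) = F**2
U(N, C) = -3 + C + C**2 (U(N, C) = (-3 + C**2) + C = -3 + C + C**2)
U(9, -4 - 1/(-4 - 1))**3 = (-3 + (-4 - 1/(-4 - 1)) + (-4 - 1/(-4 - 1))**2)**3 = (-3 + (-4 - 1/(-5)) + (-4 - 1/(-5))**2)**3 = (-3 + (-4 - 1*(-1/5)) + (-4 - 1*(-1/5))**2)**3 = (-3 + (-4 + 1/5) + (-4 + 1/5)**2)**3 = (-3 - 19/5 + (-19/5)**2)**3 = (-3 - 19/5 + 361/25)**3 = (191/25)**3 = 6967871/15625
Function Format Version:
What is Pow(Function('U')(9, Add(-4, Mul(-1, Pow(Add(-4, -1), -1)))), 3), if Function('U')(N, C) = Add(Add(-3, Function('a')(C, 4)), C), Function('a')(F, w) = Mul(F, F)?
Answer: Rational(6967871, 15625) ≈ 445.94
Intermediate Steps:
Function('a')(F, w) = Pow(F, 2)
Function('U')(N, C) = Add(-3, C, Pow(C, 2)) (Function('U')(N, C) = Add(Add(-3, Pow(C, 2)), C) = Add(-3, C, Pow(C, 2)))
Pow(Function('U')(9, Add(-4, Mul(-1, Pow(Add(-4, -1), -1)))), 3) = Pow(Add(-3, Add(-4, Mul(-1, Pow(Add(-4, -1), -1))), Pow(Add(-4, Mul(-1, Pow(Add(-4, -1), -1))), 2)), 3) = Pow(Add(-3, Add(-4, Mul(-1, Pow(-5, -1))), Pow(Add(-4, Mul(-1, Pow(-5, -1))), 2)), 3) = Pow(Add(-3, Add(-4, Mul(-1, Rational(-1, 5))), Pow(Add(-4, Mul(-1, Rational(-1, 5))), 2)), 3) = Pow(Add(-3, Add(-4, Rational(1, 5)), Pow(Add(-4, Rational(1, 5)), 2)), 3) = Pow(Add(-3, Rational(-19, 5), Pow(Rational(-19, 5), 2)), 3) = Pow(Add(-3, Rational(-19, 5), Rational(361, 25)), 3) = Pow(Rational(191, 25), 3) = Rational(6967871, 15625)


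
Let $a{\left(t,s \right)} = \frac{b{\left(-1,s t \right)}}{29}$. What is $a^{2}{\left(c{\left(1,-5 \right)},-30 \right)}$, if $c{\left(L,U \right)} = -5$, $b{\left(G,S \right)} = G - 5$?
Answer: $\frac{36}{841} \approx 0.042806$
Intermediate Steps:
$b{\left(G,S \right)} = -5 + G$
$a{\left(t,s \right)} = - \frac{6}{29}$ ($a{\left(t,s \right)} = \frac{-5 - 1}{29} = \left(-6\right) \frac{1}{29} = - \frac{6}{29}$)
$a^{2}{\left(c{\left(1,-5 \right)},-30 \right)} = \left(- \frac{6}{29}\right)^{2} = \frac{36}{841}$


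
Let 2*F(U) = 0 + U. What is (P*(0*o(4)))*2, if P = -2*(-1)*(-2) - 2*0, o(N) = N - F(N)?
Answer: 0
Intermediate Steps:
F(U) = U/2 (F(U) = (0 + U)/2 = U/2)
o(N) = N/2 (o(N) = N - N/2 = N/2)
P = -4 (P = 2*(-2) + 0 = -4 + 0 = -4)
(P*(0*o(4)))*2 = -0*(½)*4*2 = -0*2*2 = -4*0*2 = 0*2 = 0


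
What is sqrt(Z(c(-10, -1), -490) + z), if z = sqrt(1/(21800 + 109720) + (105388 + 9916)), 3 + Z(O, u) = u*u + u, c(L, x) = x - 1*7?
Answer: sqrt(16189861618800 + 4110*sqrt(31163627176455))/8220 ≈ 489.84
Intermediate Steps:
c(L, x) = -7 + x (c(L, x) = x - 7 = -7 + x)
Z(O, u) = -3 + u + u**2 (Z(O, u) = -3 + (u*u + u) = -3 + (u**2 + u) = -3 + (u + u**2) = -3 + u + u**2)
z = sqrt(31163627176455)/16440 (z = sqrt(1/131520 + 115304) = sqrt(15164782081/131520) = sqrt(31163627176455)/16440 ≈ 339.56)
sqrt(Z(c(-10, -1), -490) + z) = sqrt((-3 - 490 + (-490)**2) + sqrt(31163627176455)/16440) = sqrt((-3 - 490 + 240100) + sqrt(31163627176455)/16440) = sqrt(239607 + sqrt(31163627176455)/16440)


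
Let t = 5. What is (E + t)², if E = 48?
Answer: 2809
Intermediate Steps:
(E + t)² = (48 + 5)² = 53² = 2809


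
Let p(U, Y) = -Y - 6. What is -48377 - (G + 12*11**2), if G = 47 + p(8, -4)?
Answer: -49874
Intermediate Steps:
p(U, Y) = -6 - Y
G = 45 (G = 47 + (-6 - 1*(-4)) = 47 + (-6 + 4) = 47 - 2 = 45)
-48377 - (G + 12*11**2) = -48377 - (45 + 12*11**2) = -48377 - (45 + 12*121) = -48377 - (45 + 1452) = -48377 - 1*1497 = -48377 - 1497 = -49874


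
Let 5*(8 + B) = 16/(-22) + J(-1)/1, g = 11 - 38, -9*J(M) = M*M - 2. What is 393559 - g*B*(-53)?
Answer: 22285084/55 ≈ 4.0518e+5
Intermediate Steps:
J(M) = 2/9 - M**2/9 (J(M) = -(M*M - 2)/9 = -(M**2 - 2)/9 = -(-2 + M**2)/9 = 2/9 - M**2/9)
g = -27
B = -4021/495 (B = -8 + (16/(-22) + (2/9 - 1/9*(-1)**2)/1)/5 = -8 + (16*(-1/22) + (2/9 - 1/9*1)*1)/5 = -8 + (-8/11 + (2/9 - 1/9)*1)/5 = -8 + (-8/11 + (1/9)*1)/5 = -8 + (-8/11 + 1/9)/5 = -8 + (1/5)*(-61/99) = -8 - 61/495 = -4021/495 ≈ -8.1232)
393559 - g*B*(-53) = 393559 - (-27*(-4021/495))*(-53) = 393559 - 12063*(-53)/55 = 393559 - 1*(-639339/55) = 393559 + 639339/55 = 22285084/55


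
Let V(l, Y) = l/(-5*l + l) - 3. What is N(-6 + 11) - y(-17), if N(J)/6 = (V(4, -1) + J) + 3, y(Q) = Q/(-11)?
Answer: 593/22 ≈ 26.955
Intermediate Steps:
V(l, Y) = -13/4 (V(l, Y) = l/((-4*l)) - 3 = (-1/(4*l))*l - 3 = -1/4 - 3 = -13/4)
y(Q) = -Q/11 (y(Q) = Q*(-1/11) = -Q/11)
N(J) = -3/2 + 6*J (N(J) = 6*((-13/4 + J) + 3) = 6*(-1/4 + J) = -3/2 + 6*J)
N(-6 + 11) - y(-17) = (-3/2 + 6*(-6 + 11)) - (-1)*(-17)/11 = (-3/2 + 6*5) - 1*17/11 = (-3/2 + 30) - 17/11 = 57/2 - 17/11 = 593/22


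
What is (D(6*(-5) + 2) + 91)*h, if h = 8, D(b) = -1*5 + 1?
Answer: 696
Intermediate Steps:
D(b) = -4 (D(b) = -5 + 1 = -4)
(D(6*(-5) + 2) + 91)*h = (-4 + 91)*8 = 87*8 = 696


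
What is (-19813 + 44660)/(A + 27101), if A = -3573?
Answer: 24847/23528 ≈ 1.0561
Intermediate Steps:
(-19813 + 44660)/(A + 27101) = (-19813 + 44660)/(-3573 + 27101) = 24847/23528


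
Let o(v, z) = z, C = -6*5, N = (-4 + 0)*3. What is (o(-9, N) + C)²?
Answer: 1764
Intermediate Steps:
N = -12 (N = -4*3 = -12)
C = -30
(o(-9, N) + C)² = (-12 - 30)² = (-42)² = 1764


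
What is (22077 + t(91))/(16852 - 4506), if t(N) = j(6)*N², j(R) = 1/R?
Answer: 140743/74076 ≈ 1.9000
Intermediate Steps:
t(N) = N²/6
(22077 + t(91))/(16852 - 4506) = (22077 + (⅙)*91²)/(16852 - 4506) = (22077 + (⅙)*8281)/12346 = (22077 + 8281/6)*(1/12346) = (140743/6)*(1/12346) = 140743/74076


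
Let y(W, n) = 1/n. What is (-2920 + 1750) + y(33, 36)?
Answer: -42119/36 ≈ -1170.0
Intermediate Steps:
(-2920 + 1750) + y(33, 36) = (-2920 + 1750) + 1/36 = -1170 + 1/36 = -42119/36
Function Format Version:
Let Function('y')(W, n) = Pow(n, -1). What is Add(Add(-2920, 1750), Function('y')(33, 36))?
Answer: Rational(-42119, 36) ≈ -1170.0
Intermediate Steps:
Add(Add(-2920, 1750), Function('y')(33, 36)) = Add(Add(-2920, 1750), Pow(36, -1)) = Add(-1170, Rational(1, 36)) = Rational(-42119, 36)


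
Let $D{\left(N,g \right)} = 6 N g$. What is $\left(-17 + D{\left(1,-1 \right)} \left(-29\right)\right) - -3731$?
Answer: $3888$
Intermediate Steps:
$D{\left(N,g \right)} = 6 N g$
$\left(-17 + D{\left(1,-1 \right)} \left(-29\right)\right) - -3731 = \left(-17 + 6 \cdot 1 \left(-1\right) \left(-29\right)\right) - -3731 = \left(-17 - -174\right) + 3731 = \left(-17 + 174\right) + 3731 = 157 + 3731 = 3888$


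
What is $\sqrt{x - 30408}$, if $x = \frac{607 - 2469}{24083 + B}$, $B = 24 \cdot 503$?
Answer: $\frac{i \sqrt{811202431690}}{5165} \approx 174.38 i$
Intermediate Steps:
$B = 12072$
$x = - \frac{266}{5165}$ ($x = \frac{607 - 2469}{24083 + 12072} = - \frac{1862}{36155} = \left(-1862\right) \frac{1}{36155} = - \frac{266}{5165} \approx -0.0515$)
$\sqrt{x - 30408} = \sqrt{- \frac{266}{5165} - 30408} = \sqrt{- \frac{157057586}{5165}} = \frac{i \sqrt{811202431690}}{5165}$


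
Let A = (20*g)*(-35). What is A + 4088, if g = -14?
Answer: 13888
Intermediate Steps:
A = 9800 (A = (20*(-14))*(-35) = -280*(-35) = 9800)
A + 4088 = 9800 + 4088 = 13888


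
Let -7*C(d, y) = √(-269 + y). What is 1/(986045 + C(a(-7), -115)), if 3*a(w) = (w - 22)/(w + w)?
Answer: 48316205/47641952359609 + 56*I*√6/47641952359609 ≈ 1.0142e-6 + 2.8792e-12*I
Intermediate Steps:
a(w) = (-22 + w)/(6*w) (a(w) = ((w - 22)/(w + w))/3 = ((-22 + w)/((2*w)))/3 = ((-22 + w)*(1/(2*w)))/3 = ((-22 + w)/(2*w))/3 = (-22 + w)/(6*w))
C(d, y) = -√(-269 + y)/7
1/(986045 + C(a(-7), -115)) = 1/(986045 - √(-269 - 115)/7) = 1/(986045 - 8*I*√6/7)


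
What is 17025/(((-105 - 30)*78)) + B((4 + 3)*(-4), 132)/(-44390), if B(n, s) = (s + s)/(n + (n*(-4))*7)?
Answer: -176340133/109066230 ≈ -1.6168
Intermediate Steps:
B(n, s) = -2*s/(27*n) (B(n, s) = (2*s)/(n - 4*n*7) = (2*s)/(n - 28*n) = (2*s)/((-27*n)) = (2*s)*(-1/(27*n)) = -2*s/(27*n))
17025/(((-105 - 30)*78)) + B((4 + 3)*(-4), 132)/(-44390) = 17025/(((-105 - 30)*78)) - 2/27*132/(4 + 3)*(-4)/(-44390) = 17025/((-135*78)) - 2/27*132/7*(-4)*(-1/44390) = 17025/(-10530) - 2/27*132/(-28)*(-1/44390) = 17025*(-1/10530) - 2/27*132*(-1/28)*(-1/44390) = -1135/702 + (22/63)*(-1/44390) = -1135/702 - 11/1398285 = -176340133/109066230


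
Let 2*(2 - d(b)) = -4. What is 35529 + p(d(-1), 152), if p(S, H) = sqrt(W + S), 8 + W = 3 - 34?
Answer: 35529 + I*sqrt(35) ≈ 35529.0 + 5.9161*I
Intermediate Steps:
d(b) = 4 (d(b) = 2 - 1/2*(-4) = 2 + 2 = 4)
W = -39 (W = -8 + (3 - 34) = -8 - 31 = -39)
p(S, H) = sqrt(-39 + S)
35529 + p(d(-1), 152) = 35529 + sqrt(-39 + 4) = 35529 + sqrt(-35) = 35529 + I*sqrt(35)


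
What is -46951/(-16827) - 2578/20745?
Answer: 310206163/116358705 ≈ 2.6659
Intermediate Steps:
-46951/(-16827) - 2578/20745 = -46951*(-1/16827) - 2578*1/20745 = 46951/16827 - 2578/20745 = 310206163/116358705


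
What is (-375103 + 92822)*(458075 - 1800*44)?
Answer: -106949213875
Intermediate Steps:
(-375103 + 92822)*(458075 - 1800*44) = -282281*(458075 - 79200) = -282281*378875 = -106949213875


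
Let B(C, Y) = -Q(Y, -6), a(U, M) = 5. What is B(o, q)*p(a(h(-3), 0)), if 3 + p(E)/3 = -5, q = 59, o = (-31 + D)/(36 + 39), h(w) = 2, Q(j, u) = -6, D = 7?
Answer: -144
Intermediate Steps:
o = -8/25 (o = (-31 + 7)/(36 + 39) = -24/75 = -24*1/75 = -8/25 ≈ -0.32000)
B(C, Y) = 6 (B(C, Y) = -1*(-6) = 6)
p(E) = -24 (p(E) = -9 + 3*(-5) = -9 - 15 = -24)
B(o, q)*p(a(h(-3), 0)) = 6*(-24) = -144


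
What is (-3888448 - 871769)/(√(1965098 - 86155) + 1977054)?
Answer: -9411206060718/3908740639973 + 4760217*√1878943/3908740639973 ≈ -2.4061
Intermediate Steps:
(-3888448 - 871769)/(√(1965098 - 86155) + 1977054) = -4760217/(√1878943 + 1977054) = -4760217/(1977054 + √1878943)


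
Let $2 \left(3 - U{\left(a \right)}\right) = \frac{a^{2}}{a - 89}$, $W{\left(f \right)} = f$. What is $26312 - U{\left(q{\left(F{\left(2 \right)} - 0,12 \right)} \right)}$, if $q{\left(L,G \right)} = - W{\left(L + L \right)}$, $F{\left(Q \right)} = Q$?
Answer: $\frac{2446729}{93} \approx 26309.0$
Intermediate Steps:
$q{\left(L,G \right)} = - 2 L$ ($q{\left(L,G \right)} = - (L + L) = - 2 L$)
$U{\left(a \right)} = 3 - \frac{a^{2}}{2 \left(-89 + a\right)}$ ($U{\left(a \right)} = 3 - \frac{\frac{1}{a - 89} a^{2}}{2} = 3 - \frac{\frac{1}{-89 + a} a^{2}}{2} = 3 - \frac{a^{2} \frac{1}{-89 + a}}{2} = 3 - \frac{a^{2}}{2 \left(-89 + a\right)}$)
$26312 - U{\left(q{\left(F{\left(2 \right)} - 0,12 \right)} \right)} = 26312 - \frac{-534 - \left(- 2 \left(2 - 0\right)\right)^{2} + 6 \left(- 2 \left(2 - 0\right)\right)}{2 \left(-89 - 2 \left(2 - 0\right)\right)} = 26312 - \frac{-534 - \left(- 2 \left(2 + 0\right)\right)^{2} + 6 \left(- 2 \left(2 + 0\right)\right)}{2 \left(-89 - 2 \left(2 + 0\right)\right)} = 26312 - \frac{-534 - \left(\left(-2\right) 2\right)^{2} + 6 \left(\left(-2\right) 2\right)}{2 \left(-89 - 4\right)} = 26312 - \frac{-534 - \left(-4\right)^{2} + 6 \left(-4\right)}{2 \left(-89 - 4\right)} = 26312 - \frac{-534 - 16 - 24}{2 \left(-93\right)} = 26312 - \frac{1}{2} \left(- \frac{1}{93}\right) \left(-534 - 16 - 24\right) = 26312 - \frac{1}{2} \left(- \frac{1}{93}\right) \left(-574\right) = 26312 - \frac{287}{93} = \frac{2446729}{93}$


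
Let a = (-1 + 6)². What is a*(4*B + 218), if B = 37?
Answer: 9150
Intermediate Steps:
a = 25 (a = 5² = 25)
a*(4*B + 218) = 25*(4*37 + 218) = 25*(148 + 218) = 25*366 = 9150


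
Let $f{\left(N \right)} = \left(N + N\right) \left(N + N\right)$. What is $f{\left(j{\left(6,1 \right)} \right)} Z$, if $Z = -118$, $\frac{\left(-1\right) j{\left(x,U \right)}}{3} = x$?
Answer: $-152928$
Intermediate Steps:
$j{\left(x,U \right)} = - 3 x$
$f{\left(N \right)} = 4 N^{2}$ ($f{\left(N \right)} = 2 N 2 N = 4 N^{2}$)
$f{\left(j{\left(6,1 \right)} \right)} Z = 4 \left(\left(-3\right) 6\right)^{2} \left(-118\right) = 4 \left(-18\right)^{2} \left(-118\right) = 4 \cdot 324 \left(-118\right) = 1296 \left(-118\right) = -152928$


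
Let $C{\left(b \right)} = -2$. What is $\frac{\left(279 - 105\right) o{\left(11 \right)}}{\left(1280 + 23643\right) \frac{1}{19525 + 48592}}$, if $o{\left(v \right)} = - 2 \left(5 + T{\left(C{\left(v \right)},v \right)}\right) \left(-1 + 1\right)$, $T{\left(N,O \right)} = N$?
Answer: $0$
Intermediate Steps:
$o{\left(v \right)} = 0$ ($o{\left(v \right)} = - 2 \left(5 - 2\right) \left(-1 + 1\right) = \left(-2\right) 3 \cdot 0 = \left(-6\right) 0 = 0$)
$\frac{\left(279 - 105\right) o{\left(11 \right)}}{\left(1280 + 23643\right) \frac{1}{19525 + 48592}} = \frac{\left(279 - 105\right) 0}{\left(1280 + 23643\right) \frac{1}{19525 + 48592}} = \frac{174 \cdot 0}{24923 \cdot \frac{1}{68117}} = \frac{0}{24923 \cdot \frac{1}{68117}} = \frac{0}{\frac{24923}{68117}} = 0 \cdot \frac{68117}{24923} = 0$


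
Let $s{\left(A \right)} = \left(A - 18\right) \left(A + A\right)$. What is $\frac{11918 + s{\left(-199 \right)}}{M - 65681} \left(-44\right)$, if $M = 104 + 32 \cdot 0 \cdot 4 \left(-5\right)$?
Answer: $\frac{4324496}{65577} \approx 65.945$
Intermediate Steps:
$s{\left(A \right)} = 2 A \left(-18 + A\right)$ ($s{\left(A \right)} = \left(A - 18\right) 2 A = \left(-18 + A\right) 2 A = 2 A \left(-18 + A\right)$)
$M = 104$ ($M = 104 + 32 \cdot 0 \left(-5\right) = 104 + 32 \cdot 0 = 104 + 0 = 104$)
$\frac{11918 + s{\left(-199 \right)}}{M - 65681} \left(-44\right) = \frac{11918 + 2 \left(-199\right) \left(-18 - 199\right)}{104 - 65681} \left(-44\right) = \frac{11918 + 2 \left(-199\right) \left(-217\right)}{-65577} \left(-44\right) = \left(11918 + 86366\right) \left(- \frac{1}{65577}\right) \left(-44\right) = 98284 \left(- \frac{1}{65577}\right) \left(-44\right) = \left(- \frac{98284}{65577}\right) \left(-44\right) = \frac{4324496}{65577}$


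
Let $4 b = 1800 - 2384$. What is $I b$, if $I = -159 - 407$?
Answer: $82636$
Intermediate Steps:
$I = -566$
$b = -146$ ($b = \frac{1800 - 2384}{4} = \frac{1}{4} \left(-584\right) = -146$)
$I b = \left(-566\right) \left(-146\right) = 82636$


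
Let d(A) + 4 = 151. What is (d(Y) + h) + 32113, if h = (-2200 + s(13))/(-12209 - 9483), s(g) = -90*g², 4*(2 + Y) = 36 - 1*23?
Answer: 349900665/10846 ≈ 32261.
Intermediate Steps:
Y = 5/4 (Y = -2 + (36 - 1*23)/4 = -2 + (36 - 23)/4 = -2 + (¼)*13 = -2 + 13/4 = 5/4 ≈ 1.2500)
d(A) = 147 (d(A) = -4 + 151 = 147)
h = 8705/10846 (h = (-2200 - 90*13²)/(-12209 - 9483) = (-2200 - 90*169)/(-21692) = (-2200 - 15210)*(-1/21692) = -17410*(-1/21692) = 8705/10846 ≈ 0.80260)
(d(Y) + h) + 32113 = (147 + 8705/10846) + 32113 = 1603067/10846 + 32113 = 349900665/10846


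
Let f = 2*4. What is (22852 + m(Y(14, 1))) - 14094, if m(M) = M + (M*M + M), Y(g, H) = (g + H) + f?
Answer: 9333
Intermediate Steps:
f = 8
Y(g, H) = 8 + H + g (Y(g, H) = (g + H) + 8 = (H + g) + 8 = 8 + H + g)
m(M) = M² + 2*M (m(M) = M + (M² + M) = M + (M + M²) = M² + 2*M)
(22852 + m(Y(14, 1))) - 14094 = (22852 + (8 + 1 + 14)*(2 + (8 + 1 + 14))) - 14094 = (22852 + 23*(2 + 23)) - 14094 = (22852 + 23*25) - 14094 = (22852 + 575) - 14094 = 23427 - 14094 = 9333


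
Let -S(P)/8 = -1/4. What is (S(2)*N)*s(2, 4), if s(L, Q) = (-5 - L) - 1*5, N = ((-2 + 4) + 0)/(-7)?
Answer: 48/7 ≈ 6.8571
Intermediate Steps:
S(P) = 2 (S(P) = -(-8)/4 = -8*(-1/4) = 2)
N = -2/7 (N = (2 + 0)*(-1/7) = 2*(-1/7) = -2/7 ≈ -0.28571)
s(L, Q) = -10 - L (s(L, Q) = (-5 - L) - 5 = -10 - L)
(S(2)*N)*s(2, 4) = (2*(-2/7))*(-10 - 1*2) = -4*(-10 - 2)/7 = -4/7*(-12) = 48/7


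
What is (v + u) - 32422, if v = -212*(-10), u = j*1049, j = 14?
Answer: -15616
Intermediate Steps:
u = 14686 (u = 14*1049 = 14686)
v = 2120
(v + u) - 32422 = (2120 + 14686) - 32422 = 16806 - 32422 = -15616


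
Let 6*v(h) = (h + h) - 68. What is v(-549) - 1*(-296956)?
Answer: 890285/3 ≈ 2.9676e+5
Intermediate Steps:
v(h) = -34/3 + h/3 (v(h) = ((h + h) - 68)/6 = (2*h - 68)/6 = (-68 + 2*h)/6 = -34/3 + h/3)
v(-549) - 1*(-296956) = (-34/3 + (⅓)*(-549)) - 1*(-296956) = (-34/3 - 183) + 296956 = -583/3 + 296956 = 890285/3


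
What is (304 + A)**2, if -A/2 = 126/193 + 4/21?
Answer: 1501301276176/16426809 ≈ 91393.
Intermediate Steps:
A = -6836/4053 (A = -2*(126/193 + 4/21) = -2*3418/4053 = -6836/4053 ≈ -1.6867)
(304 + A)**2 = (304 - 6836/4053)**2 = (1225276/4053)**2 = 1501301276176/16426809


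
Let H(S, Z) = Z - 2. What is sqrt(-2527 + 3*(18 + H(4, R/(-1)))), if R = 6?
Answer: I*sqrt(2497) ≈ 49.97*I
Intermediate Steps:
H(S, Z) = -2 + Z
sqrt(-2527 + 3*(18 + H(4, R/(-1)))) = sqrt(-2527 + 3*(18 + (-2 + 6/(-1)))) = sqrt(-2527 + 3*(18 + (-2 + 6*(-1)))) = sqrt(-2527 + 3*(18 + (-2 - 6))) = sqrt(-2527 + 3*(18 - 8)) = sqrt(-2527 + 3*10) = sqrt(-2527 + 30) = sqrt(-2497) = I*sqrt(2497)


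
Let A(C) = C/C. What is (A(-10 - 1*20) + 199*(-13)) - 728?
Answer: -3314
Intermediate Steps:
A(C) = 1
(A(-10 - 1*20) + 199*(-13)) - 728 = (1 + 199*(-13)) - 728 = (1 - 2587) - 728 = -2586 - 728 = -3314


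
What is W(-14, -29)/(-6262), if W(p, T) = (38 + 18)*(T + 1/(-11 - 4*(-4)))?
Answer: 4032/15655 ≈ 0.25755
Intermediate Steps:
W(p, T) = 56/5 + 56*T (W(p, T) = 56*(T + 1/(-11 + 16)) = 56*(T + 1/5) = 56*(T + ⅕) = 56*(⅕ + T) = 56/5 + 56*T)
W(-14, -29)/(-6262) = (56/5 + 56*(-29))/(-6262) = (56/5 - 1624)*(-1/6262) = -8064/5*(-1/6262) = 4032/15655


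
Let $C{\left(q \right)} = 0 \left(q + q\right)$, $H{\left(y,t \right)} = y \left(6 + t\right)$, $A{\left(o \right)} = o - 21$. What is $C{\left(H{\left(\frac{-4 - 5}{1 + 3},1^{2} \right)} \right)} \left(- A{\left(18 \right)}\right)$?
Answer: $0$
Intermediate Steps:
$A{\left(o \right)} = -21 + o$
$C{\left(q \right)} = 0$ ($C{\left(q \right)} = 0 \cdot 2 q = 0$)
$C{\left(H{\left(\frac{-4 - 5}{1 + 3},1^{2} \right)} \right)} \left(- A{\left(18 \right)}\right) = 0 \left(- (-21 + 18)\right) = 0 \left(\left(-1\right) \left(-3\right)\right) = 0 \cdot 3 = 0$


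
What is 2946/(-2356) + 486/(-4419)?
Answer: -786855/578398 ≈ -1.3604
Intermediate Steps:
2946/(-2356) + 486/(-4419) = 2946*(-1/2356) + 486*(-1/4419) = -1473/1178 - 54/491 = -786855/578398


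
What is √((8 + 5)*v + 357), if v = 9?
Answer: √474 ≈ 21.772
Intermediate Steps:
√((8 + 5)*v + 357) = √((8 + 5)*9 + 357) = √(13*9 + 357) = √(117 + 357) = √474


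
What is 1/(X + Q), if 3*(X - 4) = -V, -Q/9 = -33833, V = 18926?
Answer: 3/894577 ≈ 3.3535e-6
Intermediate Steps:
Q = 304497 (Q = -9*(-33833) = 304497)
X = -18914/3 (X = 4 + (-1*18926)/3 = 4 + (⅓)*(-18926) = 4 - 18926/3 = -18914/3 ≈ -6304.7)
1/(X + Q) = 1/(-18914/3 + 304497) = 1/(894577/3) = 3/894577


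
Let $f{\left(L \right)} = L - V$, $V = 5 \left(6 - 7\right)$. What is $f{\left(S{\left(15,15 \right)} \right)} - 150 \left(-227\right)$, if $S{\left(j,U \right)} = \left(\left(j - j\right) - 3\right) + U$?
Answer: $34067$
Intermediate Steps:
$V = -5$ ($V = 5 \left(-1\right) = -5$)
$S{\left(j,U \right)} = -3 + U$ ($S{\left(j,U \right)} = \left(0 - 3\right) + U = -3 + U$)
$f{\left(L \right)} = 5 + L$ ($f{\left(L \right)} = L - -5 = L + 5 = 5 + L$)
$f{\left(S{\left(15,15 \right)} \right)} - 150 \left(-227\right) = \left(5 + \left(-3 + 15\right)\right) - 150 \left(-227\right) = \left(5 + 12\right) - -34050 = 17 + 34050 = 34067$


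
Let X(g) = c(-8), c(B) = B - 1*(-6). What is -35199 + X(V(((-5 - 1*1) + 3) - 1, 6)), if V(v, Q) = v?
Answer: -35201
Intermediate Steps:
c(B) = 6 + B (c(B) = B + 6 = 6 + B)
X(g) = -2 (X(g) = 6 - 8 = -2)
-35199 + X(V(((-5 - 1*1) + 3) - 1, 6)) = -35199 - 2 = -35201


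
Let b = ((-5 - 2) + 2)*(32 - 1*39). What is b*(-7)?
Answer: -245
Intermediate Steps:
b = 35 (b = (-7 + 2)*(32 - 39) = -5*(-7) = 35)
b*(-7) = 35*(-7) = -245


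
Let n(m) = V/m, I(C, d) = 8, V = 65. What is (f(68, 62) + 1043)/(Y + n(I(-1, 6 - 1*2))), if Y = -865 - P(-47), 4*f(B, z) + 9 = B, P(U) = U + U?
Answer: -8462/6103 ≈ -1.3865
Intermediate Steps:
P(U) = 2*U
n(m) = 65/m
f(B, z) = -9/4 + B/4
Y = -771 (Y = -865 - 2*(-47) = -865 - 1*(-94) = -865 + 94 = -771)
(f(68, 62) + 1043)/(Y + n(I(-1, 6 - 1*2))) = ((-9/4 + (¼)*68) + 1043)/(-771 + 65/8) = ((-9/4 + 17) + 1043)/(-771 + 65*(⅛)) = (59/4 + 1043)/(-771 + 65/8) = 4231/(4*(-6103/8)) = (4231/4)*(-8/6103) = -8462/6103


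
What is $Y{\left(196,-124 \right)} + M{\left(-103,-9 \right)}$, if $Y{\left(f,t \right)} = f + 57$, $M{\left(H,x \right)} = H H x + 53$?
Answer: $-95175$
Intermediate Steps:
$M{\left(H,x \right)} = 53 + x H^{2}$ ($M{\left(H,x \right)} = H^{2} x + 53 = x H^{2} + 53 = 53 + x H^{2}$)
$Y{\left(f,t \right)} = 57 + f$
$Y{\left(196,-124 \right)} + M{\left(-103,-9 \right)} = \left(57 + 196\right) + \left(53 - 9 \left(-103\right)^{2}\right) = 253 + \left(53 - 95481\right) = 253 - 95428 = -95175$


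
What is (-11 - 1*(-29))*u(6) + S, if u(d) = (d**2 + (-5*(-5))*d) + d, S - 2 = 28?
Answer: 3486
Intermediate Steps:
S = 30 (S = 2 + 28 = 30)
u(d) = d**2 + 26*d (u(d) = (d**2 + 25*d) + d = d**2 + 26*d)
(-11 - 1*(-29))*u(6) + S = (-11 - 1*(-29))*(6*(26 + 6)) + 30 = (-11 + 29)*(6*32) + 30 = 18*192 + 30 = 3456 + 30 = 3486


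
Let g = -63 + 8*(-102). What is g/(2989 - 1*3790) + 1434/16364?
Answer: 2588765/2184594 ≈ 1.1850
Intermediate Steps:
g = -879 (g = -63 - 816 = -879)
g/(2989 - 1*3790) + 1434/16364 = -879/(2989 - 1*3790) + 1434/16364 = -879/(2989 - 3790) + 1434*(1/16364) = -879/(-801) + 717/8182 = -879*(-1/801) + 717/8182 = 293/267 + 717/8182 = 2588765/2184594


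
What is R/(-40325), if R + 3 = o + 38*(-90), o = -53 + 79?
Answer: 3397/40325 ≈ 0.084241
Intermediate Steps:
o = 26
R = -3397 (R = -3 + (26 + 38*(-90)) = -3 + (26 - 3420) = -3 - 3394 = -3397)
R/(-40325) = -3397/(-40325) = -3397*(-1/40325) = 3397/40325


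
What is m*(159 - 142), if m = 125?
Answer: 2125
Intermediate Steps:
m*(159 - 142) = 125*(159 - 142) = 125*17 = 2125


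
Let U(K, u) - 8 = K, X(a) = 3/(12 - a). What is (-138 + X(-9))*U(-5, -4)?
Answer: -2895/7 ≈ -413.57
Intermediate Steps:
U(K, u) = 8 + K
(-138 + X(-9))*U(-5, -4) = (-138 - 3/(-12 - 9))*(8 - 5) = (-138 - 3/(-21))*3 = (-138 - 3*(-1/21))*3 = (-138 + 1/7)*3 = -965/7*3 = -2895/7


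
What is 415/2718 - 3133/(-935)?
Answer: 8903519/2541330 ≈ 3.5035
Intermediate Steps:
415/2718 - 3133/(-935) = 415*(1/2718) - 3133*(-1/935) = 415/2718 + 3133/935 = 8903519/2541330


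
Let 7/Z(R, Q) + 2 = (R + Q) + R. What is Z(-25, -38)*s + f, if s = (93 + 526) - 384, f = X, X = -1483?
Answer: -27023/18 ≈ -1501.3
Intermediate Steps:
Z(R, Q) = 7/(-2 + Q + 2*R) (Z(R, Q) = 7/(-2 + ((R + Q) + R)) = 7/(-2 + ((Q + R) + R)) = 7/(-2 + (Q + 2*R)) = 7/(-2 + Q + 2*R))
f = -1483
s = 235 (s = 619 - 384 = 235)
Z(-25, -38)*s + f = (7/(-2 - 38 + 2*(-25)))*235 - 1483 = (7/(-2 - 38 - 50))*235 - 1483 = (7/(-90))*235 - 1483 = (7*(-1/90))*235 - 1483 = -7/90*235 - 1483 = -329/18 - 1483 = -27023/18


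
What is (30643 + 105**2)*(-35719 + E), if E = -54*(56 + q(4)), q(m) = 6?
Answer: -1627843756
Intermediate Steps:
E = -3348 (E = -54*(56 + 6) = -54*62 = -3348)
(30643 + 105**2)*(-35719 + E) = (30643 + 105**2)*(-35719 - 3348) = (30643 + 11025)*(-39067) = 41668*(-39067) = -1627843756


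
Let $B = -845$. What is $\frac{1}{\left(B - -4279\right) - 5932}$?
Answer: $- \frac{1}{2498} \approx -0.00040032$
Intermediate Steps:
$\frac{1}{\left(B - -4279\right) - 5932} = \frac{1}{\left(-845 - -4279\right) - 5932} = \frac{1}{\left(-845 + 4279\right) - 5932} = \frac{1}{3434 - 5932} = \frac{1}{-2498} = - \frac{1}{2498}$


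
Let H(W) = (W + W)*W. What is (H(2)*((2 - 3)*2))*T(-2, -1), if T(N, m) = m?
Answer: 16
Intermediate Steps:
H(W) = 2*W**2 (H(W) = (2*W)*W = 2*W**2)
(H(2)*((2 - 3)*2))*T(-2, -1) = ((2*2**2)*((2 - 3)*2))*(-1) = ((2*4)*(-1*2))*(-1) = (8*(-2))*(-1) = -16*(-1) = 16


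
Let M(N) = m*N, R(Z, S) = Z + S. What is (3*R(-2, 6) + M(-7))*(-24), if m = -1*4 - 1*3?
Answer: -1464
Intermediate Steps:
R(Z, S) = S + Z
m = -7 (m = -4 - 3 = -7)
M(N) = -7*N
(3*R(-2, 6) + M(-7))*(-24) = (3*(6 - 2) - 7*(-7))*(-24) = (3*4 + 49)*(-24) = (12 + 49)*(-24) = 61*(-24) = -1464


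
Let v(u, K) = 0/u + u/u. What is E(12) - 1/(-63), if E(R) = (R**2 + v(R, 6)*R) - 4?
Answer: 9577/63 ≈ 152.02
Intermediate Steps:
v(u, K) = 1 (v(u, K) = 0 + 1 = 1)
E(R) = -4 + R + R**2 (E(R) = (R**2 + 1*R) - 4 = (R**2 + R) - 4 = (R + R**2) - 4 = -4 + R + R**2)
E(12) - 1/(-63) = (-4 + 12 + 12**2) - 1/(-63) = (-4 + 12 + 144) - 1*(-1/63) = 152 + 1/63 = 9577/63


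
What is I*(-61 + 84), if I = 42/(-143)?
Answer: -966/143 ≈ -6.7552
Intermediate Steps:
I = -42/143 (I = 42*(-1/143) = -42/143 ≈ -0.29371)
I*(-61 + 84) = -42*(-61 + 84)/143 = -42/143*23 = -966/143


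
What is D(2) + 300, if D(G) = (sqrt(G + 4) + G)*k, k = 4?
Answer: 308 + 4*sqrt(6) ≈ 317.80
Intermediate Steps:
D(G) = 4*G + 4*sqrt(4 + G) (D(G) = (sqrt(G + 4) + G)*4 = (sqrt(4 + G) + G)*4 = (G + sqrt(4 + G))*4 = 4*G + 4*sqrt(4 + G))
D(2) + 300 = (4*2 + 4*sqrt(4 + 2)) + 300 = (8 + 4*sqrt(6)) + 300 = 308 + 4*sqrt(6)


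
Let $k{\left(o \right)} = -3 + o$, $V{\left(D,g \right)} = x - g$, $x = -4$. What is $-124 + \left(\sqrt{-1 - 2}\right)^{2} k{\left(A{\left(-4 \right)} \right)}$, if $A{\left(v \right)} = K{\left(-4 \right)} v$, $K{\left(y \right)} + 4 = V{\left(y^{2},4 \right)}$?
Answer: $-259$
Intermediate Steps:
$V{\left(D,g \right)} = -4 - g$
$K{\left(y \right)} = -12$ ($K{\left(y \right)} = -4 - 8 = -12$)
$A{\left(v \right)} = - 12 v$
$-124 + \left(\sqrt{-1 - 2}\right)^{2} k{\left(A{\left(-4 \right)} \right)} = -124 + \left(\sqrt{-1 - 2}\right)^{2} \left(-3 - -48\right) = -124 + \left(\sqrt{-3}\right)^{2} \left(-3 + 48\right) = -124 + \left(i \sqrt{3}\right)^{2} \cdot 45 = -124 - 135 = -259$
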